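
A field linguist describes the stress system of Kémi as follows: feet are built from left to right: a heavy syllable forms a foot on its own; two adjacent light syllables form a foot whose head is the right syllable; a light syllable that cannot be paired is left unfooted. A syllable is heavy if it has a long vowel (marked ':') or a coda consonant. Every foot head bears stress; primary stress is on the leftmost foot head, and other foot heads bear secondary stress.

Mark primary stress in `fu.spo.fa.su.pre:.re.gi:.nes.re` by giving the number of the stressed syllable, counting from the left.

Weights: 1 fu L, 2 spo L, 3 fa L, 4 su L, 5 pre: H, 6 re L, 7 gi: H, 8 nes H, 9 re L.
Parse left to right (heavy = foot alone; LL = one foot; stranded L unfooted): (fu.ˈspo) (fa.ˈsu) (ˈpre:) re (ˈgi:) (ˈnes) re.
Foot heads: 2, 4, 5, 7, 8.
Primary stress on the leftmost head = syllable 2.
Primary stress: syllable 2 → fu.ˈspo.fa.su.pre:.re.gi:.nes.re.

2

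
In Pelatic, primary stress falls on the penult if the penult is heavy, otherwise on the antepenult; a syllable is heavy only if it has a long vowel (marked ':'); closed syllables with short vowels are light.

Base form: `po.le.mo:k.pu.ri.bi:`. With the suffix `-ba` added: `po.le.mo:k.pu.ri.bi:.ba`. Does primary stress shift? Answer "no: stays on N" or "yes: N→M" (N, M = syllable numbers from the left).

yes: 4→6

Base `po.le.mo:k.pu.ri.bi:` (6 syllables):
  Weights: 4 pu L, 5 ri L, 6 bi: H.
  The penult (syllable 5, ri) is light, so stress falls on the antepenult (syllable 4, pu).
  → primary stress on syllable 4.
Suffixed `po.le.mo:k.pu.ri.bi:.ba` (7 syllables):
  Weights: 5 ri L, 6 bi: H, 7 ba L.
  The penult (syllable 6, bi:) is heavy, so it takes stress.
  → primary stress on syllable 6.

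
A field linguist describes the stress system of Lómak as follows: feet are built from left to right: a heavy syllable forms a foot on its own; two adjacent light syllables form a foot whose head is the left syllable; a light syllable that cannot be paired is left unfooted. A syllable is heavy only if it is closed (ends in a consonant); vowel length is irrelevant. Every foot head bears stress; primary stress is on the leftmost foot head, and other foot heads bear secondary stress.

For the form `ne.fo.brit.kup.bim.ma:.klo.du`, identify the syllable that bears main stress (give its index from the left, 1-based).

1

Weights: 1 ne L, 2 fo L, 3 brit H, 4 kup H, 5 bim H, 6 ma: L, 7 klo L, 8 du L.
Parse left to right (heavy = foot alone; LL = one foot; stranded L unfooted): (ˈne.fo) (ˈbrit) (ˈkup) (ˈbim) (ˈma:.klo) du.
Foot heads: 1, 3, 4, 5, 6.
Primary stress on the leftmost head = syllable 1.
Primary stress: syllable 1 → ˈne.fo.brit.kup.bim.ma:.klo.du.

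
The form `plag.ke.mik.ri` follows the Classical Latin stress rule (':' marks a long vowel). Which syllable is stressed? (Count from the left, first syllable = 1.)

Classical Latin: stress the penult if heavy (long vowel or closed), else the antepenult.
Weights: 2 ke L, 3 mik H, 4 ri L.
The penult (syllable 3, mik) is heavy, so it takes stress.
Stress on syllable 3: plag.ke.ˈmik.ri.

3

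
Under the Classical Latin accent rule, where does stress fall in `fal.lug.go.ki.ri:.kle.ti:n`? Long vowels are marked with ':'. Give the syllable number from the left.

Classical Latin: stress the penult if heavy (long vowel or closed), else the antepenult.
Weights: 5 ri: H, 6 kle L, 7 ti:n H.
The penult (syllable 6, kle) is light, so stress falls on the antepenult (syllable 5, ri:).
Stress on syllable 5: fal.lug.go.ki.ˈri:.kle.ti:n.

5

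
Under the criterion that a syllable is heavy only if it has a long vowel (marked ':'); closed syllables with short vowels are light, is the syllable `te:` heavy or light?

heavy

`te:`: long vowel, open (no coda). Long vowel → heavy.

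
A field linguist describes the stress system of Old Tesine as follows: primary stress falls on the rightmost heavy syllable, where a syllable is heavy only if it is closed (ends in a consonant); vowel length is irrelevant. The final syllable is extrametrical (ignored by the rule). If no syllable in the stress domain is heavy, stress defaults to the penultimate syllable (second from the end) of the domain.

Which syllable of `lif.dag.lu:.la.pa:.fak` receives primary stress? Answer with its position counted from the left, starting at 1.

2

The final syllable (6, fak) is extrametrical; the stress domain is syllables 1–5.
Weights: 1 lif H, 2 dag H, 3 lu: L, 4 la L, 5 pa: L.
Heavy syllables in the domain: 1, 2. The rightmost is syllable 2 (dag).
Primary stress: syllable 2 → lif.ˈdag.lu:.la.pa:.fak.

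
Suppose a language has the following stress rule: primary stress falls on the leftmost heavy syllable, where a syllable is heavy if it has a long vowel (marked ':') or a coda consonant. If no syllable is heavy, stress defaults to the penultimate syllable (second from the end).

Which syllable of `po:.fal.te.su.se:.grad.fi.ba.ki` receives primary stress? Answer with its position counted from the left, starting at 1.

Weights: 1 po: H, 2 fal H, 3 te L, 4 su L, 5 se: H, 6 grad H, 7 fi L, 8 ba L, 9 ki L.
Heavy syllables in the domain: 1, 2, 5, 6. The leftmost is syllable 1 (po:).
Primary stress: syllable 1 → ˈpo:.fal.te.su.se:.grad.fi.ba.ki.

1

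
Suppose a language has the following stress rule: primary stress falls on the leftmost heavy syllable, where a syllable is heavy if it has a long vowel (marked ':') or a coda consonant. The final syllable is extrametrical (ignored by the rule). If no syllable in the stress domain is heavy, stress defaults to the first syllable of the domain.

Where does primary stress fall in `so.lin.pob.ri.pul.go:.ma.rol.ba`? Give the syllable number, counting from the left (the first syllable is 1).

The final syllable (9, ba) is extrametrical; the stress domain is syllables 1–8.
Weights: 1 so L, 2 lin H, 3 pob H, 4 ri L, 5 pul H, 6 go: H, 7 ma L, 8 rol H.
Heavy syllables in the domain: 2, 3, 5, 6, 8. The leftmost is syllable 2 (lin).
Primary stress: syllable 2 → so.ˈlin.pob.ri.pul.go:.ma.rol.ba.

2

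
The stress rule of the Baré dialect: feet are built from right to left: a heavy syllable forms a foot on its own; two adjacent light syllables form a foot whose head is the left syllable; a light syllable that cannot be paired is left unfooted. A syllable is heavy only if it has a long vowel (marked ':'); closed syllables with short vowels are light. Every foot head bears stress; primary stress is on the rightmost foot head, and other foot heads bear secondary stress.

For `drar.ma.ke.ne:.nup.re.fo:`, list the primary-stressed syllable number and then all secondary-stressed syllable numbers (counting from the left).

primary 7, secondary 2, 4, 5

Weights: 1 drar L, 2 ma L, 3 ke L, 4 ne: H, 5 nup L, 6 re L, 7 fo: H.
Parse right to left (heavy = foot alone; LL = one foot; stranded L unfooted): drar (ˈma.ke) (ˈne:) (ˈnup.re) (ˈfo:).
Foot heads: 2, 4, 5, 7.
Primary stress on the rightmost head = syllable 7.
Secondary stress on 2, 4, 5: drar.ˌma.ke.ˌne:.ˌnup.re.ˈfo:.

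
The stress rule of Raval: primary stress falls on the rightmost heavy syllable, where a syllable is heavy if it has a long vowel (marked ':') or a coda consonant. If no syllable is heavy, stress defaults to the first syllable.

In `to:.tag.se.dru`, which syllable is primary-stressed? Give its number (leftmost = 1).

Weights: 1 to: H, 2 tag H, 3 se L, 4 dru L.
Heavy syllables in the domain: 1, 2. The rightmost is syllable 2 (tag).
Primary stress: syllable 2 → to:.ˈtag.se.dru.

2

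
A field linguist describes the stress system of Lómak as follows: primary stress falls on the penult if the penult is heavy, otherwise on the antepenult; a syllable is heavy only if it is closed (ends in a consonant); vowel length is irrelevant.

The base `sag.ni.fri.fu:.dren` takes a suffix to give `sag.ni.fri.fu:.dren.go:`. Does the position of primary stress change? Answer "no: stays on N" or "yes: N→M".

Base `sag.ni.fri.fu:.dren` (5 syllables):
  Weights: 3 fri L, 4 fu: L, 5 dren H.
  The penult (syllable 4, fu:) is light, so stress falls on the antepenult (syllable 3, fri).
  → primary stress on syllable 3.
Suffixed `sag.ni.fri.fu:.dren.go:` (6 syllables):
  Weights: 4 fu: L, 5 dren H, 6 go: L.
  The penult (syllable 5, dren) is heavy, so it takes stress.
  → primary stress on syllable 5.

yes: 3→5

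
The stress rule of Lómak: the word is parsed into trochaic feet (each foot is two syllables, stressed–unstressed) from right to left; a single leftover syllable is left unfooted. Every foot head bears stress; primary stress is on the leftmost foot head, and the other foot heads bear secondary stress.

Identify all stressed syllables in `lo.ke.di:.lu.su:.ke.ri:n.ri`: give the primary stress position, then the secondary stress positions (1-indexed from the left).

primary 1, secondary 3, 5, 7

Parse right to left into trochaic (ˈσσ) feet: (ˈlo.ke) (ˈdi:.lu) (ˈsu:.ke) (ˈri:n.ri).
Foot heads (stressed positions): 1, 3, 5, 7.
End Rule Leftmost: primary stress on the leftmost head = syllable 1.
Secondary stress on 3, 5, 7: ˈlo.ke.ˌdi:.lu.ˌsu:.ke.ˌri:n.ri.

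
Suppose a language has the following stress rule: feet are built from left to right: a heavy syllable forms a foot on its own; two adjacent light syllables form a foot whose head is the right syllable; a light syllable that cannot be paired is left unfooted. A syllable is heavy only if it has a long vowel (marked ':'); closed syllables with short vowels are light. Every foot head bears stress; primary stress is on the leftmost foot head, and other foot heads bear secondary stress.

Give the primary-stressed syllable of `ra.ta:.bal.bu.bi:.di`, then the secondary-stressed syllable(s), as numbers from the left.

Weights: 1 ra L, 2 ta: H, 3 bal L, 4 bu L, 5 bi: H, 6 di L.
Parse left to right (heavy = foot alone; LL = one foot; stranded L unfooted): ra (ˈta:) (bal.ˈbu) (ˈbi:) di.
Foot heads: 2, 4, 5.
Primary stress on the leftmost head = syllable 2.
Secondary stress on 4, 5: ra.ˈta:.bal.ˌbu.ˌbi:.di.

primary 2, secondary 4, 5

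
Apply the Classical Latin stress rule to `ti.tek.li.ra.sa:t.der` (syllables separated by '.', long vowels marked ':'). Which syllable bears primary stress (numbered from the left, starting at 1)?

Classical Latin: stress the penult if heavy (long vowel or closed), else the antepenult.
Weights: 4 ra L, 5 sa:t H, 6 der H.
The penult (syllable 5, sa:t) is heavy, so it takes stress.
Stress on syllable 5: ti.tek.li.ra.ˈsa:t.der.

5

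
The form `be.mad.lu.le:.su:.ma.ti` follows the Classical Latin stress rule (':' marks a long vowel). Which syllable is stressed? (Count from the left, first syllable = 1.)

5

Classical Latin: stress the penult if heavy (long vowel or closed), else the antepenult.
Weights: 5 su: H, 6 ma L, 7 ti L.
The penult (syllable 6, ma) is light, so stress falls on the antepenult (syllable 5, su:).
Stress on syllable 5: be.mad.lu.le:.ˈsu:.ma.ti.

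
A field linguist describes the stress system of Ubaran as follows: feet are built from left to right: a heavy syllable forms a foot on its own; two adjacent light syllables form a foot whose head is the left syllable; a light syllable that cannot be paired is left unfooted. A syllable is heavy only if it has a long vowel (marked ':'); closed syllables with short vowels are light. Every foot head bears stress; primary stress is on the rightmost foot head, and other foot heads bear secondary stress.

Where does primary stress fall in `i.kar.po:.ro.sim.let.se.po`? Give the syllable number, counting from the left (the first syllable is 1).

Weights: 1 i L, 2 kar L, 3 po: H, 4 ro L, 5 sim L, 6 let L, 7 se L, 8 po L.
Parse left to right (heavy = foot alone; LL = one foot; stranded L unfooted): (ˈi.kar) (ˈpo:) (ˈro.sim) (ˈlet.se) po.
Foot heads: 1, 3, 4, 6.
Primary stress on the rightmost head = syllable 6.
Primary stress: syllable 6 → i.kar.po:.ro.sim.ˈlet.se.po.

6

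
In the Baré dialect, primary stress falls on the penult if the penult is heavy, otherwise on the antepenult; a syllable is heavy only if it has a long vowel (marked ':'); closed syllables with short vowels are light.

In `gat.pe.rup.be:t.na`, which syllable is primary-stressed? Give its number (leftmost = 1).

Weights: 3 rup L, 4 be:t H, 5 na L.
The penult (syllable 4, be:t) is heavy, so it takes stress.
Primary stress: syllable 4 → gat.pe.rup.ˈbe:t.na.

4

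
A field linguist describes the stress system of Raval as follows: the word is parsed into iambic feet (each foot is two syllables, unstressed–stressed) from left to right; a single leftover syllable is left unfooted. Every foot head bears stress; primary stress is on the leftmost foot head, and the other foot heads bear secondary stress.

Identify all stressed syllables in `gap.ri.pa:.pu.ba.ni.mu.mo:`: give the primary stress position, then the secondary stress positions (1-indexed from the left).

Parse left to right into iambic (σˈσ) feet: (gap.ˈri) (pa:.ˈpu) (ba.ˈni) (mu.ˈmo:).
Foot heads (stressed positions): 2, 4, 6, 8.
End Rule Leftmost: primary stress on the leftmost head = syllable 2.
Secondary stress on 4, 6, 8: gap.ˈri.pa:.ˌpu.ba.ˌni.mu.ˌmo:.

primary 2, secondary 4, 6, 8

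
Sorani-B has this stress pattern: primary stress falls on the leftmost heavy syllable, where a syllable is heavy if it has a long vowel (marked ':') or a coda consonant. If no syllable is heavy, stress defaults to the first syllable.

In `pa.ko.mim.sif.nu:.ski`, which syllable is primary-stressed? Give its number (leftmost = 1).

3

Weights: 1 pa L, 2 ko L, 3 mim H, 4 sif H, 5 nu: H, 6 ski L.
Heavy syllables in the domain: 3, 4, 5. The leftmost is syllable 3 (mim).
Primary stress: syllable 3 → pa.ko.ˈmim.sif.nu:.ski.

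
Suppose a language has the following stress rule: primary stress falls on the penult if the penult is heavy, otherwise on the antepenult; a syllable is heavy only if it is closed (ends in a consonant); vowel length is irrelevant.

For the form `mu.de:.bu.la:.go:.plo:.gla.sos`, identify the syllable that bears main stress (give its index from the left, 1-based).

6

Weights: 6 plo: L, 7 gla L, 8 sos H.
The penult (syllable 7, gla) is light, so stress falls on the antepenult (syllable 6, plo:).
Primary stress: syllable 6 → mu.de:.bu.la:.go:.ˈplo:.gla.sos.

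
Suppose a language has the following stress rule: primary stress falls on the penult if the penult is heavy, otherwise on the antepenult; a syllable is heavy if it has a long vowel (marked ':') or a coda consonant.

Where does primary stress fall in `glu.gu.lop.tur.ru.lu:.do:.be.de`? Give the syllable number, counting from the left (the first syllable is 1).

7

Weights: 7 do: H, 8 be L, 9 de L.
The penult (syllable 8, be) is light, so stress falls on the antepenult (syllable 7, do:).
Primary stress: syllable 7 → glu.gu.lop.tur.ru.lu:.ˈdo:.be.de.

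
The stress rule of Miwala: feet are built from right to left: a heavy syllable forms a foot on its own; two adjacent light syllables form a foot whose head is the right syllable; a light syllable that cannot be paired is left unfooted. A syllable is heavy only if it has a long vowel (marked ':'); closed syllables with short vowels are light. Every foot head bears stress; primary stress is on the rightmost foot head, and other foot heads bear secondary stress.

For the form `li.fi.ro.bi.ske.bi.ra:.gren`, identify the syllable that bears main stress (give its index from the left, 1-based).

7

Weights: 1 li L, 2 fi L, 3 ro L, 4 bi L, 5 ske L, 6 bi L, 7 ra: H, 8 gren L.
Parse right to left (heavy = foot alone; LL = one foot; stranded L unfooted): (li.ˈfi) (ro.ˈbi) (ske.ˈbi) (ˈra:) gren.
Foot heads: 2, 4, 6, 7.
Primary stress on the rightmost head = syllable 7.
Primary stress: syllable 7 → li.fi.ro.bi.ske.bi.ˈra:.gren.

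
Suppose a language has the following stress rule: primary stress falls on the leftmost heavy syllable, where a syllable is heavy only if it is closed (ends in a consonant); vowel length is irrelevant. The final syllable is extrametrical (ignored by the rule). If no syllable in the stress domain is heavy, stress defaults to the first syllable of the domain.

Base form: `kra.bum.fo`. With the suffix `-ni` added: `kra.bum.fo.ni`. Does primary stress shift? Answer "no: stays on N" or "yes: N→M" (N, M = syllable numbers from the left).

Base `kra.bum.fo` (3 syllables):
  The final syllable (3, fo) is extrametrical; the stress domain is syllables 1–2.
  Weights: 1 kra L, 2 bum H.
  Heavy syllables in the domain: 2. The leftmost is syllable 2 (bum).
  → primary stress on syllable 2.
Suffixed `kra.bum.fo.ni` (4 syllables):
  The final syllable (4, ni) is extrametrical; the stress domain is syllables 1–3.
  Weights: 1 kra L, 2 bum H, 3 fo L.
  Heavy syllables in the domain: 2. The leftmost is syllable 2 (bum).
  → primary stress on syllable 2.

no: stays on 2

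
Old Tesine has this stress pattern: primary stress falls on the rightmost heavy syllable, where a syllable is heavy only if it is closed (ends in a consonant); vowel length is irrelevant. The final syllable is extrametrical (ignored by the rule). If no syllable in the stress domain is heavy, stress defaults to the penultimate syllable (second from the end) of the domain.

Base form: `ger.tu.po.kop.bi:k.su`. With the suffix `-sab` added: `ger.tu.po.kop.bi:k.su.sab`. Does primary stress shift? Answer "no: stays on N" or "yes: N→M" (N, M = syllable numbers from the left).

Base `ger.tu.po.kop.bi:k.su` (6 syllables):
  The final syllable (6, su) is extrametrical; the stress domain is syllables 1–5.
  Weights: 1 ger H, 2 tu L, 3 po L, 4 kop H, 5 bi:k H.
  Heavy syllables in the domain: 1, 4, 5. The rightmost is syllable 5 (bi:k).
  → primary stress on syllable 5.
Suffixed `ger.tu.po.kop.bi:k.su.sab` (7 syllables):
  The final syllable (7, sab) is extrametrical; the stress domain is syllables 1–6.
  Weights: 1 ger H, 2 tu L, 3 po L, 4 kop H, 5 bi:k H, 6 su L.
  Heavy syllables in the domain: 1, 4, 5. The rightmost is syllable 5 (bi:k).
  → primary stress on syllable 5.

no: stays on 5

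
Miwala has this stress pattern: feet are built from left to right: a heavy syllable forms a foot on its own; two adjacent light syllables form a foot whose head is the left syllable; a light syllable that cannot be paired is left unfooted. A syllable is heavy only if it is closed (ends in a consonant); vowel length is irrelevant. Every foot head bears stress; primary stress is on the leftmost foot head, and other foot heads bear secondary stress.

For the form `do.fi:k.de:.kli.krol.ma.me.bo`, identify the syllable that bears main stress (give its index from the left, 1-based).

2

Weights: 1 do L, 2 fi:k H, 3 de: L, 4 kli L, 5 krol H, 6 ma L, 7 me L, 8 bo L.
Parse left to right (heavy = foot alone; LL = one foot; stranded L unfooted): do (ˈfi:k) (ˈde:.kli) (ˈkrol) (ˈma.me) bo.
Foot heads: 2, 3, 5, 6.
Primary stress on the leftmost head = syllable 2.
Primary stress: syllable 2 → do.ˈfi:k.de:.kli.krol.ma.me.bo.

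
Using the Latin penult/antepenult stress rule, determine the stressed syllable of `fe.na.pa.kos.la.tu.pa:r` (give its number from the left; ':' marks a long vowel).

Classical Latin: stress the penult if heavy (long vowel or closed), else the antepenult.
Weights: 5 la L, 6 tu L, 7 pa:r H.
The penult (syllable 6, tu) is light, so stress falls on the antepenult (syllable 5, la).
Stress on syllable 5: fe.na.pa.kos.ˈla.tu.pa:r.

5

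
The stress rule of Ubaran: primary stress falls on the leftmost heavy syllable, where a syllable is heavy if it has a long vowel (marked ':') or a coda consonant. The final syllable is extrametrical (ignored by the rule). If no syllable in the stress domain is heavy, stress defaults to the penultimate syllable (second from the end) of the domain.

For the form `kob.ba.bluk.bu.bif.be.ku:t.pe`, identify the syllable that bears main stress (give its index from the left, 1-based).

The final syllable (8, pe) is extrametrical; the stress domain is syllables 1–7.
Weights: 1 kob H, 2 ba L, 3 bluk H, 4 bu L, 5 bif H, 6 be L, 7 ku:t H.
Heavy syllables in the domain: 1, 3, 5, 7. The leftmost is syllable 1 (kob).
Primary stress: syllable 1 → ˈkob.ba.bluk.bu.bif.be.ku:t.pe.

1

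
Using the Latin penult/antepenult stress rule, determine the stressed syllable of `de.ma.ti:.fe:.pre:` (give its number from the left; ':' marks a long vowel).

4

Classical Latin: stress the penult if heavy (long vowel or closed), else the antepenult.
Weights: 3 ti: H, 4 fe: H, 5 pre: H.
The penult (syllable 4, fe:) is heavy, so it takes stress.
Stress on syllable 4: de.ma.ti:.ˈfe:.pre:.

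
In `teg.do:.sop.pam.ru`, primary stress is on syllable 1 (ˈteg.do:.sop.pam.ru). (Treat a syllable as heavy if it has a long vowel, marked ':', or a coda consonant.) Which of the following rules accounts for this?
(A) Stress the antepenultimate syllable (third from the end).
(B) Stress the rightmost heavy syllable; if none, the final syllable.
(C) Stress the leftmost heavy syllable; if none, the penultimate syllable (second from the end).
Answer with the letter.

C

Rule A → syllable 3 (observed: 1).
Rule B → syllable 4 (observed: 1).
Rule C → syllable 1 ✓.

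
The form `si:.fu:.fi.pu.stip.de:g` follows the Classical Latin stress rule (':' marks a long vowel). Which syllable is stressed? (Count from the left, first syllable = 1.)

Classical Latin: stress the penult if heavy (long vowel or closed), else the antepenult.
Weights: 4 pu L, 5 stip H, 6 de:g H.
The penult (syllable 5, stip) is heavy, so it takes stress.
Stress on syllable 5: si:.fu:.fi.pu.ˈstip.de:g.

5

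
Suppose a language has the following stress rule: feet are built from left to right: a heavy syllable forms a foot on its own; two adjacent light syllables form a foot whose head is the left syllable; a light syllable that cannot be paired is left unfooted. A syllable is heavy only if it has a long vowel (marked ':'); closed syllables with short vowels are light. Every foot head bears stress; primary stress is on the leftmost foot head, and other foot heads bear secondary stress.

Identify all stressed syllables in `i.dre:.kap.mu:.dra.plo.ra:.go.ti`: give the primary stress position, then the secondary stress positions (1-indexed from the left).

primary 2, secondary 4, 5, 7, 8

Weights: 1 i L, 2 dre: H, 3 kap L, 4 mu: H, 5 dra L, 6 plo L, 7 ra: H, 8 go L, 9 ti L.
Parse left to right (heavy = foot alone; LL = one foot; stranded L unfooted): i (ˈdre:) kap (ˈmu:) (ˈdra.plo) (ˈra:) (ˈgo.ti).
Foot heads: 2, 4, 5, 7, 8.
Primary stress on the leftmost head = syllable 2.
Secondary stress on 4, 5, 7, 8: i.ˈdre:.kap.ˌmu:.ˌdra.plo.ˌra:.ˌgo.ti.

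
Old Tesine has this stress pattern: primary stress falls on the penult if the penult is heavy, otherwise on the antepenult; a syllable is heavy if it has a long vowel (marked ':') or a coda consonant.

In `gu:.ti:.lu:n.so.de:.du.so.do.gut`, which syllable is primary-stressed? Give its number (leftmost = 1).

Weights: 7 so L, 8 do L, 9 gut H.
The penult (syllable 8, do) is light, so stress falls on the antepenult (syllable 7, so).
Primary stress: syllable 7 → gu:.ti:.lu:n.so.de:.du.ˈso.do.gut.

7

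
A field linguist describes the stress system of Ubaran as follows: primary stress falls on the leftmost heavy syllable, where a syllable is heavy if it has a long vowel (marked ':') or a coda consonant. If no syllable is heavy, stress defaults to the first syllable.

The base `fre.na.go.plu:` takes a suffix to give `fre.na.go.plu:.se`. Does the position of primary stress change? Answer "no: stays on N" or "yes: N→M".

no: stays on 4

Base `fre.na.go.plu:` (4 syllables):
  Weights: 1 fre L, 2 na L, 3 go L, 4 plu: H.
  Heavy syllables in the domain: 4. The leftmost is syllable 4 (plu:).
  → primary stress on syllable 4.
Suffixed `fre.na.go.plu:.se` (5 syllables):
  Weights: 1 fre L, 2 na L, 3 go L, 4 plu: H, 5 se L.
  Heavy syllables in the domain: 4. The leftmost is syllable 4 (plu:).
  → primary stress on syllable 4.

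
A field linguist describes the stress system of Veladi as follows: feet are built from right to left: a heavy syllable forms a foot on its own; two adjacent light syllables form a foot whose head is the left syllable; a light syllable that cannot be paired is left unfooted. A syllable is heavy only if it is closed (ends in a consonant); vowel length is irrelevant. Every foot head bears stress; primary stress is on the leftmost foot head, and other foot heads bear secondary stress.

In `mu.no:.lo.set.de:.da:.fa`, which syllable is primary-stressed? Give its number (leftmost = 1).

Weights: 1 mu L, 2 no: L, 3 lo L, 4 set H, 5 de: L, 6 da: L, 7 fa L.
Parse right to left (heavy = foot alone; LL = one foot; stranded L unfooted): mu (ˈno:.lo) (ˈset) de: (ˈda:.fa).
Foot heads: 2, 4, 6.
Primary stress on the leftmost head = syllable 2.
Primary stress: syllable 2 → mu.ˈno:.lo.set.de:.da:.fa.

2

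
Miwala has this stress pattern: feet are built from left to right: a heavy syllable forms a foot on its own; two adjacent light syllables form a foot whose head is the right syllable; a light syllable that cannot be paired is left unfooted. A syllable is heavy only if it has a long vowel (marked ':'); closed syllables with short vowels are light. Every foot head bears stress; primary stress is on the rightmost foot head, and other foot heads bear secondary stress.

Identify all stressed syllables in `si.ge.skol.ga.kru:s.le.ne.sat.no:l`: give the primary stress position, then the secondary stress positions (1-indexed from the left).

primary 9, secondary 2, 4, 5, 7

Weights: 1 si L, 2 ge L, 3 skol L, 4 ga L, 5 kru:s H, 6 le L, 7 ne L, 8 sat L, 9 no:l H.
Parse left to right (heavy = foot alone; LL = one foot; stranded L unfooted): (si.ˈge) (skol.ˈga) (ˈkru:s) (le.ˈne) sat (ˈno:l).
Foot heads: 2, 4, 5, 7, 9.
Primary stress on the rightmost head = syllable 9.
Secondary stress on 2, 4, 5, 7: si.ˌge.skol.ˌga.ˌkru:s.le.ˌne.sat.ˈno:l.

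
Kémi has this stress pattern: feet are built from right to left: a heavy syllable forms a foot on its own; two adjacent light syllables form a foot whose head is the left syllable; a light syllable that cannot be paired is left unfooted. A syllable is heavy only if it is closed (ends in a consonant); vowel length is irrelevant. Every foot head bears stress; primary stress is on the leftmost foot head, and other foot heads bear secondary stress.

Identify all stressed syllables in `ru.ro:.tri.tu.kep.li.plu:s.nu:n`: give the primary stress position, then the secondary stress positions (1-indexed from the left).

Weights: 1 ru L, 2 ro: L, 3 tri L, 4 tu L, 5 kep H, 6 li L, 7 plu:s H, 8 nu:n H.
Parse right to left (heavy = foot alone; LL = one foot; stranded L unfooted): (ˈru.ro:) (ˈtri.tu) (ˈkep) li (ˈplu:s) (ˈnu:n).
Foot heads: 1, 3, 5, 7, 8.
Primary stress on the leftmost head = syllable 1.
Secondary stress on 3, 5, 7, 8: ˈru.ro:.ˌtri.tu.ˌkep.li.ˌplu:s.ˌnu:n.

primary 1, secondary 3, 5, 7, 8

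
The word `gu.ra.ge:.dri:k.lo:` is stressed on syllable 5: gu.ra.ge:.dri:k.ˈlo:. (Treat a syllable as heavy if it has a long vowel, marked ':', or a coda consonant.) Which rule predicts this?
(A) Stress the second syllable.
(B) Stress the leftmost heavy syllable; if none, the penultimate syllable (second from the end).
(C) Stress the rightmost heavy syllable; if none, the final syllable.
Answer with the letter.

Rule A → syllable 2 (observed: 5).
Rule B → syllable 3 (observed: 5).
Rule C → syllable 5 ✓.

C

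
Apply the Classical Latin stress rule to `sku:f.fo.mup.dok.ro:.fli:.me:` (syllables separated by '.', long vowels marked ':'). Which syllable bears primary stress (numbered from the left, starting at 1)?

6

Classical Latin: stress the penult if heavy (long vowel or closed), else the antepenult.
Weights: 5 ro: H, 6 fli: H, 7 me: H.
The penult (syllable 6, fli:) is heavy, so it takes stress.
Stress on syllable 6: sku:f.fo.mup.dok.ro:.ˈfli:.me:.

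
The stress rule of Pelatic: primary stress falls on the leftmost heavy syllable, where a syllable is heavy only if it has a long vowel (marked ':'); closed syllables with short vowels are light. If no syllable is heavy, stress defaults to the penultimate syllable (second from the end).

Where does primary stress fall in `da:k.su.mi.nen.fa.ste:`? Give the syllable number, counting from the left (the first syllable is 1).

1

Weights: 1 da:k H, 2 su L, 3 mi L, 4 nen L, 5 fa L, 6 ste: H.
Heavy syllables in the domain: 1, 6. The leftmost is syllable 1 (da:k).
Primary stress: syllable 1 → ˈda:k.su.mi.nen.fa.ste:.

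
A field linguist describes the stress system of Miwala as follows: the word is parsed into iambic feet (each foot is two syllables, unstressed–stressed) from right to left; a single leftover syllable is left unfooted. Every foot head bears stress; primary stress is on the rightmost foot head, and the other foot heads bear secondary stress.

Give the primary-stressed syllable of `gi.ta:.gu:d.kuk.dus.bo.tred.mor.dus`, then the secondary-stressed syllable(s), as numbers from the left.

Parse right to left into iambic (σˈσ) feet: gi (ta:.ˈgu:d) (kuk.ˈdus) (bo.ˈtred) (mor.ˈdus). Syllable 1 is left unfooted.
Foot heads (stressed positions): 3, 5, 7, 9.
End Rule Rightmost: primary stress on the rightmost head = syllable 9.
Secondary stress on 3, 5, 7: gi.ta:.ˌgu:d.kuk.ˌdus.bo.ˌtred.mor.ˈdus.

primary 9, secondary 3, 5, 7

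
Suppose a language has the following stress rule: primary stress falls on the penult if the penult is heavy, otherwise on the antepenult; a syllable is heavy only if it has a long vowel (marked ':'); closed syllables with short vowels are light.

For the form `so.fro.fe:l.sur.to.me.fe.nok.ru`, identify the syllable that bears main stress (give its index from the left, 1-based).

7

Weights: 7 fe L, 8 nok L, 9 ru L.
The penult (syllable 8, nok) is light, so stress falls on the antepenult (syllable 7, fe).
Primary stress: syllable 7 → so.fro.fe:l.sur.to.me.ˈfe.nok.ru.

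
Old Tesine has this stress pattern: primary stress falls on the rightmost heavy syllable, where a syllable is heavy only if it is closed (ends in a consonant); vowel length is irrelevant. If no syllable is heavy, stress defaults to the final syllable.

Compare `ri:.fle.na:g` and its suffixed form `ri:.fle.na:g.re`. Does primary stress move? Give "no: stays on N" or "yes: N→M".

no: stays on 3

Base `ri:.fle.na:g` (3 syllables):
  Weights: 1 ri: L, 2 fle L, 3 na:g H.
  Heavy syllables in the domain: 3. The rightmost is syllable 3 (na:g).
  → primary stress on syllable 3.
Suffixed `ri:.fle.na:g.re` (4 syllables):
  Weights: 1 ri: L, 2 fle L, 3 na:g H, 4 re L.
  Heavy syllables in the domain: 3. The rightmost is syllable 3 (na:g).
  → primary stress on syllable 3.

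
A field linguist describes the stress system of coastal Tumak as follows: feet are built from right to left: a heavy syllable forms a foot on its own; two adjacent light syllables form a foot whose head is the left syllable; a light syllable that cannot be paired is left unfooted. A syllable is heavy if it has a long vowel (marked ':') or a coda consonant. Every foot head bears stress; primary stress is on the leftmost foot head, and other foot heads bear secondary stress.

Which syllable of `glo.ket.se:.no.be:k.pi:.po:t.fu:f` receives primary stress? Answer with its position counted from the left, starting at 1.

2

Weights: 1 glo L, 2 ket H, 3 se: H, 4 no L, 5 be:k H, 6 pi: H, 7 po:t H, 8 fu:f H.
Parse right to left (heavy = foot alone; LL = one foot; stranded L unfooted): glo (ˈket) (ˈse:) no (ˈbe:k) (ˈpi:) (ˈpo:t) (ˈfu:f).
Foot heads: 2, 3, 5, 6, 7, 8.
Primary stress on the leftmost head = syllable 2.
Primary stress: syllable 2 → glo.ˈket.se:.no.be:k.pi:.po:t.fu:f.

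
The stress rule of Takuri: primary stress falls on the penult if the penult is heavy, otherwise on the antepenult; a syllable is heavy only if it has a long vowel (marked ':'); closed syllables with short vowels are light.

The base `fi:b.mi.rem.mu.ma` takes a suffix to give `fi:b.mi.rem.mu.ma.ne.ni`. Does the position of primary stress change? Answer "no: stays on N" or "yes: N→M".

Base `fi:b.mi.rem.mu.ma` (5 syllables):
  Weights: 3 rem L, 4 mu L, 5 ma L.
  The penult (syllable 4, mu) is light, so stress falls on the antepenult (syllable 3, rem).
  → primary stress on syllable 3.
Suffixed `fi:b.mi.rem.mu.ma.ne.ni` (7 syllables):
  Weights: 5 ma L, 6 ne L, 7 ni L.
  The penult (syllable 6, ne) is light, so stress falls on the antepenult (syllable 5, ma).
  → primary stress on syllable 5.

yes: 3→5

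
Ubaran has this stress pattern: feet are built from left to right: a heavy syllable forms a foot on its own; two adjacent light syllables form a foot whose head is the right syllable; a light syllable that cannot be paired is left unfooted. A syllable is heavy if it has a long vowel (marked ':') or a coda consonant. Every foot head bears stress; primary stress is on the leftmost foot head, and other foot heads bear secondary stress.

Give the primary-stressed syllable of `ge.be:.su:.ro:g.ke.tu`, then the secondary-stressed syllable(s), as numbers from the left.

primary 2, secondary 3, 4, 6

Weights: 1 ge L, 2 be: H, 3 su: H, 4 ro:g H, 5 ke L, 6 tu L.
Parse left to right (heavy = foot alone; LL = one foot; stranded L unfooted): ge (ˈbe:) (ˈsu:) (ˈro:g) (ke.ˈtu).
Foot heads: 2, 3, 4, 6.
Primary stress on the leftmost head = syllable 2.
Secondary stress on 3, 4, 6: ge.ˈbe:.ˌsu:.ˌro:g.ke.ˌtu.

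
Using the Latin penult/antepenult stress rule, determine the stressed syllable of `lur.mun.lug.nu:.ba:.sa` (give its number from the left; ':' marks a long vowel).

5

Classical Latin: stress the penult if heavy (long vowel or closed), else the antepenult.
Weights: 4 nu: H, 5 ba: H, 6 sa L.
The penult (syllable 5, ba:) is heavy, so it takes stress.
Stress on syllable 5: lur.mun.lug.nu:.ˈba:.sa.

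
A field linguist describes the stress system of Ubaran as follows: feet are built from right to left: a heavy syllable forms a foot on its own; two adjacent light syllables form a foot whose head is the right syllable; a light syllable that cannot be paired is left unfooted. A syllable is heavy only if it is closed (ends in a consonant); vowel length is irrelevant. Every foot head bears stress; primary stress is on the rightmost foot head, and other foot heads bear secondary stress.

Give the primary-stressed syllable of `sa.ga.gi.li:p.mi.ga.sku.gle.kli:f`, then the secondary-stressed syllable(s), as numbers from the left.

primary 9, secondary 3, 4, 6, 8

Weights: 1 sa L, 2 ga L, 3 gi L, 4 li:p H, 5 mi L, 6 ga L, 7 sku L, 8 gle L, 9 kli:f H.
Parse right to left (heavy = foot alone; LL = one foot; stranded L unfooted): sa (ga.ˈgi) (ˈli:p) (mi.ˈga) (sku.ˈgle) (ˈkli:f).
Foot heads: 3, 4, 6, 8, 9.
Primary stress on the rightmost head = syllable 9.
Secondary stress on 3, 4, 6, 8: sa.ga.ˌgi.ˌli:p.mi.ˌga.sku.ˌgle.ˈkli:f.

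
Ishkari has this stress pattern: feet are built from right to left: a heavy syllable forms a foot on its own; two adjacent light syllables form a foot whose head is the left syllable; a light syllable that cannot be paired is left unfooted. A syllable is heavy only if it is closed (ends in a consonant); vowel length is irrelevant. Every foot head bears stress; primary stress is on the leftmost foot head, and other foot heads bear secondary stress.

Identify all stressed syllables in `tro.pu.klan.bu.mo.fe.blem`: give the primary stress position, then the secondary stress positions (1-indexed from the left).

primary 1, secondary 3, 5, 7

Weights: 1 tro L, 2 pu L, 3 klan H, 4 bu L, 5 mo L, 6 fe L, 7 blem H.
Parse right to left (heavy = foot alone; LL = one foot; stranded L unfooted): (ˈtro.pu) (ˈklan) bu (ˈmo.fe) (ˈblem).
Foot heads: 1, 3, 5, 7.
Primary stress on the leftmost head = syllable 1.
Secondary stress on 3, 5, 7: ˈtro.pu.ˌklan.bu.ˌmo.fe.ˌblem.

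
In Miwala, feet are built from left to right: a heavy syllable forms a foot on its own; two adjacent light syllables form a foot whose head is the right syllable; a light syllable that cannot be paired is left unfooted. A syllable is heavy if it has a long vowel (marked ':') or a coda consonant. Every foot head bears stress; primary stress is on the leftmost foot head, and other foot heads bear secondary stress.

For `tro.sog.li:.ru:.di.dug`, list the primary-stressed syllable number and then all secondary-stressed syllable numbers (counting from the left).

Weights: 1 tro L, 2 sog H, 3 li: H, 4 ru: H, 5 di L, 6 dug H.
Parse left to right (heavy = foot alone; LL = one foot; stranded L unfooted): tro (ˈsog) (ˈli:) (ˈru:) di (ˈdug).
Foot heads: 2, 3, 4, 6.
Primary stress on the leftmost head = syllable 2.
Secondary stress on 3, 4, 6: tro.ˈsog.ˌli:.ˌru:.di.ˌdug.

primary 2, secondary 3, 4, 6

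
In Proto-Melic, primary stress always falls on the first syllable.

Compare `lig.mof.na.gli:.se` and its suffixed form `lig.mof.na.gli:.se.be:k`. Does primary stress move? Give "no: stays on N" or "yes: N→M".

Base `lig.mof.na.gli:.se` (5 syllables):
  The word has 5 syllables; the first syllable is syllable 1 (lig).
  → primary stress on syllable 1.
Suffixed `lig.mof.na.gli:.se.be:k` (6 syllables):
  The word has 6 syllables; the first syllable is syllable 1 (lig).
  → primary stress on syllable 1.

no: stays on 1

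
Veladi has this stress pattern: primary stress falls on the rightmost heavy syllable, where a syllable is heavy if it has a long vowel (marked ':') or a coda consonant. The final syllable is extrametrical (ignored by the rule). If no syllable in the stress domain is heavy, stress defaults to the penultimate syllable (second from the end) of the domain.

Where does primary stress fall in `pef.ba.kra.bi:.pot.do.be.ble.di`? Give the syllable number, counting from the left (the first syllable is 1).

5

The final syllable (9, di) is extrametrical; the stress domain is syllables 1–8.
Weights: 1 pef H, 2 ba L, 3 kra L, 4 bi: H, 5 pot H, 6 do L, 7 be L, 8 ble L.
Heavy syllables in the domain: 1, 4, 5. The rightmost is syllable 5 (pot).
Primary stress: syllable 5 → pef.ba.kra.bi:.ˈpot.do.be.ble.di.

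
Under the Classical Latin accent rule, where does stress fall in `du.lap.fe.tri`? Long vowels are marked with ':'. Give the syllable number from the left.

2

Classical Latin: stress the penult if heavy (long vowel or closed), else the antepenult.
Weights: 2 lap H, 3 fe L, 4 tri L.
The penult (syllable 3, fe) is light, so stress falls on the antepenult (syllable 2, lap).
Stress on syllable 2: du.ˈlap.fe.tri.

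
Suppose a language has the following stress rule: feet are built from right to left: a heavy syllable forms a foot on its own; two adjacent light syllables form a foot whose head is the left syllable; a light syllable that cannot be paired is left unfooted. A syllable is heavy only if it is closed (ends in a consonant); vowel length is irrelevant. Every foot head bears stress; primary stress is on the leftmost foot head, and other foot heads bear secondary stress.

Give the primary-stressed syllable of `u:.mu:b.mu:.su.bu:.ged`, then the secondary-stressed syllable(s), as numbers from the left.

Weights: 1 u: L, 2 mu:b H, 3 mu: L, 4 su L, 5 bu: L, 6 ged H.
Parse right to left (heavy = foot alone; LL = one foot; stranded L unfooted): u: (ˈmu:b) mu: (ˈsu.bu:) (ˈged).
Foot heads: 2, 4, 6.
Primary stress on the leftmost head = syllable 2.
Secondary stress on 4, 6: u:.ˈmu:b.mu:.ˌsu.bu:.ˌged.

primary 2, secondary 4, 6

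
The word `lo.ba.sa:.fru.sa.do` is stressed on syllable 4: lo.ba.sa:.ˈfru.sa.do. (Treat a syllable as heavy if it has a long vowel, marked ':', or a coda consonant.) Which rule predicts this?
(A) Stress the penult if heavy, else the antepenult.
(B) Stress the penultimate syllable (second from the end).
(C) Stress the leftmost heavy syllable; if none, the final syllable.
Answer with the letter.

A

Rule A → syllable 4 ✓.
Rule B → syllable 5 (observed: 4).
Rule C → syllable 3 (observed: 4).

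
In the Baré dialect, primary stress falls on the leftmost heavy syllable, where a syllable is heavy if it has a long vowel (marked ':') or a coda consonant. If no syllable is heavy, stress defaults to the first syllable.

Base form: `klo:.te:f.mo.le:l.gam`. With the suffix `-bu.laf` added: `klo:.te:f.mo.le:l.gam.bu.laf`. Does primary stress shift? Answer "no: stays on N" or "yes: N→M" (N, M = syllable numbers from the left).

Base `klo:.te:f.mo.le:l.gam` (5 syllables):
  Weights: 1 klo: H, 2 te:f H, 3 mo L, 4 le:l H, 5 gam H.
  Heavy syllables in the domain: 1, 2, 4, 5. The leftmost is syllable 1 (klo:).
  → primary stress on syllable 1.
Suffixed `klo:.te:f.mo.le:l.gam.bu.laf` (7 syllables):
  Weights: 1 klo: H, 2 te:f H, 3 mo L, 4 le:l H, 5 gam H, 6 bu L, 7 laf H.
  Heavy syllables in the domain: 1, 2, 4, 5, 7. The leftmost is syllable 1 (klo:).
  → primary stress on syllable 1.

no: stays on 1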